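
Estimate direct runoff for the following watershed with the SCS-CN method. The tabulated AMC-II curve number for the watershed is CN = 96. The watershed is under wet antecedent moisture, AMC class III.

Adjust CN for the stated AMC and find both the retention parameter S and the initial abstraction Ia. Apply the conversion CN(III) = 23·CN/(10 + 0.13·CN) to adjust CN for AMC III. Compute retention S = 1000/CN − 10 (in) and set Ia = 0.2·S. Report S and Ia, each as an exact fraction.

CN(III) from CN(II)=96: (23·96)/(10 + 0.13·96) = 27600/281 ≈ 98.221
Retention S: 1000/CN − 10 with CN=98.221 → S = 25/138 ≈ 0.181 in
Ia = 0.2S: 0.2·0.181 = 0.036 in (exactly 5/138)

S = 25/138 in ≈ 0.181 in; Ia = 5/138 in ≈ 0.036 in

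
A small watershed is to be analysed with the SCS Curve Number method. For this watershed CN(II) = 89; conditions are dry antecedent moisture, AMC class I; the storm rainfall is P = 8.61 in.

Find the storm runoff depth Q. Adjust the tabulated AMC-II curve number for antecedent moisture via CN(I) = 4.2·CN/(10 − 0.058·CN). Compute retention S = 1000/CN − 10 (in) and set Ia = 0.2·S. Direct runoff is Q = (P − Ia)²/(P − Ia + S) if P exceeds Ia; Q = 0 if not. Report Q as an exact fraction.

Dry (AMC I): CN(I) = 4.2·89/(10 − 0.058·89) = (1869/5)/(2419/500) = 186900/2419 ≈ 77.263
Max retention: S = 1000/(186900/2419) − 10 = 5500/1869 in (≈ 2.943 in)
Initial abstraction Ia = S/5 = (5500/1869)/5 = 1100/1869 ≈ 0.589 in
Excess rainfall: 8.610 − 0.589 = 8.021 in; P > Ia so Q > 0
Q = (1499209/186900)²/((1499209/186900) + 5500/1869) = (2247627625681/34931610000)/(2049209/186900) = 2247627625681/382997162100 in ≈ 5.869 in

Q = 2247627625681/382997162100 in ≈ 5.869 in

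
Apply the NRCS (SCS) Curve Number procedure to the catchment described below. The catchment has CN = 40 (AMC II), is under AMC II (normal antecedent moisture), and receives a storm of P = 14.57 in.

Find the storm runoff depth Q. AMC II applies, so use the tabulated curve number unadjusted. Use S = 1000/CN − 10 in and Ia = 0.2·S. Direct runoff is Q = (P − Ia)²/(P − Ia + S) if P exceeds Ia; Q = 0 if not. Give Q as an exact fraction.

Average conditions: CN = 40 (no AMC adjustment).
S = 1000/40 − 10 = 15 in ≈ 15.000 in
Initial abstraction Ia = S/5 = 15/5 = 3 ≈ 3.000 in
Since P=14.570 > Ia=3.000: effective rainfall P−Ia = 1157/100 in
Runoff Q = (P−Ia)²/(P−Ia+S) = (11.570)²/(11.570+15.000) = 1338649/265700 ≈ 5.038 in

Q = 1338649/265700 in ≈ 5.038 in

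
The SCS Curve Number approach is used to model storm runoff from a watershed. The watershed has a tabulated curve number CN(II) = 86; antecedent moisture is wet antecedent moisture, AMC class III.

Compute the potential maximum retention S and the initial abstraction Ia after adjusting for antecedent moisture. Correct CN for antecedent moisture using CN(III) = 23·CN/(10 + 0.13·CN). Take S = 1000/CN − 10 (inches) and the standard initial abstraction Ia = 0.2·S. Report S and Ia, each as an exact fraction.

S = 700/989 in ≈ 0.708 in; Ia = 140/989 in ≈ 0.142 in

Wet (AMC III): CN(III) = 23·86/(10 + 0.13·86) = 1978/(1059/50) = 98900/1059 ≈ 93.390
Max retention: S = 1000/(98900/1059) − 10 = 700/989 in (≈ 0.708 in)
Ia = 0.2S: 0.2·0.708 = 0.142 in (exactly 140/989)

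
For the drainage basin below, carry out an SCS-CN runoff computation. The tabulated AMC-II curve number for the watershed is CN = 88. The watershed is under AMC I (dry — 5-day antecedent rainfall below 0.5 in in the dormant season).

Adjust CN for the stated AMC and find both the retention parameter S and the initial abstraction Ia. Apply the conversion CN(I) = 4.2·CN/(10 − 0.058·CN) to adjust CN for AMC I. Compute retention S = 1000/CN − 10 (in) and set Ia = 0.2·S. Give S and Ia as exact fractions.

S = 250/77 in ≈ 3.247 in; Ia = 50/77 in ≈ 0.649 in

Dry (AMC I): CN(I) = 4.2·88/(10 − 0.058·88) = (1848/5)/(612/125) = 3850/51 ≈ 75.490
Retention S: 1000/CN − 10 with CN=75.490 → S = 250/77 ≈ 3.247 in
Initial abstraction Ia = S/5 = (250/77)/5 = 50/77 ≈ 0.649 in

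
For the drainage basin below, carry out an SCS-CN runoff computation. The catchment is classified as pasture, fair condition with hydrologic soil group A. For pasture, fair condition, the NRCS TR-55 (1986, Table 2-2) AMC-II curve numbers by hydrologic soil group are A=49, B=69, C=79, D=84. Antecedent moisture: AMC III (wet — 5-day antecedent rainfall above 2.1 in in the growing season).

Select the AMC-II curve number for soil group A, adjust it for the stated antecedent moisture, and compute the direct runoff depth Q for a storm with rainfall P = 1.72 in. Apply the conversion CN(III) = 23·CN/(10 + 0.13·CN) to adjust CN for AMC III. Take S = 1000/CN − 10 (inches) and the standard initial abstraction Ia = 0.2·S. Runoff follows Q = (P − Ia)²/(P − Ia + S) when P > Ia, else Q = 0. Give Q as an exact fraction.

NRCS table: pasture, fair condition, soil group A → CN(II) = 49
Adjust CN=49 to AMC III: 23·49/(10 + 0.13·49) → 1127 ÷ (1637/100) = 112700/1637 ≈ 68.845
Retention S: 1000/CN − 10 with CN=68.845 → S = 5100/1127 ≈ 4.525 in
Initial abstraction Ia = S/5 = (5100/1127)/5 = 1020/1127 ≈ 0.905 in
Since P=1.720 > Ia=0.905: effective rainfall P−Ia = 22961/28175 in
Q: (22961/28175)² ÷ (150461/28175) = 527207521/4239238675 in (≈ 0.124 in)

Q = 527207521/4239238675 in ≈ 0.124 in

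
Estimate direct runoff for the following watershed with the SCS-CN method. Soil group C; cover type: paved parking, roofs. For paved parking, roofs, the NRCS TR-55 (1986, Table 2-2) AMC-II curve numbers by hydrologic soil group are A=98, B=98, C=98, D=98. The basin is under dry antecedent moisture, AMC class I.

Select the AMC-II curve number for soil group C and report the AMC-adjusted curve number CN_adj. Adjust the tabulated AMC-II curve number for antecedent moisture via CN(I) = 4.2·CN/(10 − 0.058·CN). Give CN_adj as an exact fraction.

CN_adj = 102900/1079 ≈ 95.366

NRCS table: paved parking, roofs, soil group C → CN(II) = 98
Dry (AMC I): CN(I) = 4.2·98/(10 − 0.058·98) = (2058/5)/(1079/250) = 102900/1079 ≈ 95.366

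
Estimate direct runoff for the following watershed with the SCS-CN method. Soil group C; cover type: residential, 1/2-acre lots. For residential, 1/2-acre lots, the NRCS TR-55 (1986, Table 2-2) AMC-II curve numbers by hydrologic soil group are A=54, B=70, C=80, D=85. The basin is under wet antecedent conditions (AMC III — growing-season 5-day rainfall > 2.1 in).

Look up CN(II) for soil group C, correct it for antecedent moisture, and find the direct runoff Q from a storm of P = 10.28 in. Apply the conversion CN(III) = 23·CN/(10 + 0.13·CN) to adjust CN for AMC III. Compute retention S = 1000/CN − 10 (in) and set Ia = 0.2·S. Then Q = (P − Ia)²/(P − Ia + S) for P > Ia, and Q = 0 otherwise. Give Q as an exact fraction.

NRCS table: residential, 1/2-acre lots, soil group C → CN(II) = 80
Wet (AMC III): CN(III) = 23·80/(10 + 0.13·80) = 1840/(102/5) = 4600/51 ≈ 90.196
Retention S: 1000/CN − 10 with CN=90.196 → S = 25/23 ≈ 1.087 in
Initial abstraction Ia = S/5 = (25/23)/5 = 5/23 ≈ 0.217 in
Since P=10.280 > Ia=0.217: effective rainfall P−Ia = 5786/575 in
Q: (5786/575)² ÷ (6411/575) = 33477796/3686325 in (≈ 9.082 in)

Q = 33477796/3686325 in ≈ 9.082 in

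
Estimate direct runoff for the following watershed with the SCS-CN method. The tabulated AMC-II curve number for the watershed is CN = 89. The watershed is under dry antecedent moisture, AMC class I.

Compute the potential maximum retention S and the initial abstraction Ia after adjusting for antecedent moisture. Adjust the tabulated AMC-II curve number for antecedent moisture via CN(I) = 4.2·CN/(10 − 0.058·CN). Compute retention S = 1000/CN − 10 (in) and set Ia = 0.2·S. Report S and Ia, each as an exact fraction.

S = 5500/1869 in ≈ 2.943 in; Ia = 1100/1869 in ≈ 0.589 in

CN(I) from CN(II)=89: (4.2·89)/(10 − 0.058·89) = 186900/2419 ≈ 77.263
Retention S: 1000/CN − 10 with CN=77.263 → S = 5500/1869 ≈ 2.943 in
Ia = 0.2S: 0.2·2.943 = 0.589 in (exactly 1100/1869)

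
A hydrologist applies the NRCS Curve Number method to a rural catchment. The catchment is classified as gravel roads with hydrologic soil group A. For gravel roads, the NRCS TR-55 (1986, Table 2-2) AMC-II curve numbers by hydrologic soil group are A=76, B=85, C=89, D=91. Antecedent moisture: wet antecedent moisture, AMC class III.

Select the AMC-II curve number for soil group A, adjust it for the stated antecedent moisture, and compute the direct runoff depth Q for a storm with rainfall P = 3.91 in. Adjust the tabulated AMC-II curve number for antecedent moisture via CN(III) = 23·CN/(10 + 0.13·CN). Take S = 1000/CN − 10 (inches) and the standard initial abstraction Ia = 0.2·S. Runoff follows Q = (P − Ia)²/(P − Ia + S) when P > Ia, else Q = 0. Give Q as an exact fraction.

Q = 25238723689/9564487900 in ≈ 2.639 in

NRCS table: gravel roads, soil group A → CN(II) = 76
CN(III) from CN(II)=76: (23·76)/(10 + 0.13·76) = 43700/497 ≈ 87.928
Retention S: 1000/CN − 10 with CN=87.928 → S = 600/437 ≈ 1.373 in
Ia = 0.2·(600/437) = 120/437 in ≈ 0.275 in
P − Ia = 3.910 − 0.275 = 158867/43700 ≈ 3.635 in (> 0, runoff occurs)
Q = (158867/43700)²/((158867/43700) + 600/437) = (25238723689/1909690000)/(218867/43700) = 25238723689/9564487900 in ≈ 2.639 in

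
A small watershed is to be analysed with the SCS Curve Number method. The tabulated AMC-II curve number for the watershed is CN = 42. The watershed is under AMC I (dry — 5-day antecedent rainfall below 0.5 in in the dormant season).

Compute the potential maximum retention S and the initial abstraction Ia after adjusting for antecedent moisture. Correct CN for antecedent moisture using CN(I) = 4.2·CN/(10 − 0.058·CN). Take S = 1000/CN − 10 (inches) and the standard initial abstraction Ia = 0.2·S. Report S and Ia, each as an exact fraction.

CN(I) from CN(II)=42: (4.2·42)/(10 − 0.058·42) = 44100/1891 ≈ 23.321
S = 1000/(44100/1891) − 10 = 14500/441 in ≈ 32.880 in
Initial abstraction Ia = S/5 = (14500/441)/5 = 2900/441 ≈ 6.576 in

S = 14500/441 in ≈ 32.880 in; Ia = 2900/441 in ≈ 6.576 in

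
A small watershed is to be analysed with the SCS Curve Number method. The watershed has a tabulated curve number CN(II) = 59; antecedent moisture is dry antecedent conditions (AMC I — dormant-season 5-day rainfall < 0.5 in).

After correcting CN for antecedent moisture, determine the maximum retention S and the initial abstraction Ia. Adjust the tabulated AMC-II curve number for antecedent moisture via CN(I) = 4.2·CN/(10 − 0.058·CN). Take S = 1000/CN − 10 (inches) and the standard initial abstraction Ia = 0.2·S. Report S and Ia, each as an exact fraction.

S = 20500/1239 in ≈ 16.546 in; Ia = 4100/1239 in ≈ 3.309 in

Dry (AMC I): CN(I) = 4.2·59/(10 − 0.058·59) = (1239/5)/(3289/500) = 123900/3289 ≈ 37.671
S = 1000/(123900/3289) − 10 = 20500/1239 in ≈ 16.546 in
Ia = 0.2S: 0.2·16.546 = 3.309 in (exactly 4100/1239)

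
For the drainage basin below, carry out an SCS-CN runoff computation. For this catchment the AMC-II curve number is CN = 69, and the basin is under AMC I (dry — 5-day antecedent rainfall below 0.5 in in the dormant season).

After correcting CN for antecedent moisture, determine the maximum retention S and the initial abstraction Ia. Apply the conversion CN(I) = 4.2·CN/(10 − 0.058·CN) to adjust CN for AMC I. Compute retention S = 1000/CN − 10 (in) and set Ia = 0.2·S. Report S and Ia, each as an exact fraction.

S = 15500/1449 in ≈ 10.697 in; Ia = 3100/1449 in ≈ 2.139 in

Dry (AMC I): CN(I) = 4.2·69/(10 − 0.058·69) = (1449/5)/(2999/500) = 144900/2999 ≈ 48.316
Max retention: S = 1000/(144900/2999) − 10 = 15500/1449 in (≈ 10.697 in)
Ia = 0.2·(15500/1449) = 3100/1449 in ≈ 2.139 in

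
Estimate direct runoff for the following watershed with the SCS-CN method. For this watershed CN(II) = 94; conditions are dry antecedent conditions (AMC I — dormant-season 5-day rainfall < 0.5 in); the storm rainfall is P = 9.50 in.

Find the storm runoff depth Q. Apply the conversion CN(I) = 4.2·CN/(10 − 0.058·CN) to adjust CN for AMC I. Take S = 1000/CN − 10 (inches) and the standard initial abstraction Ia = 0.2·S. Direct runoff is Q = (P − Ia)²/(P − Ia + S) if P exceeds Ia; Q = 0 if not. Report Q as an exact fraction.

Q = 36614601/4639558 in ≈ 7.892 in

CN(I) from CN(II)=94: (4.2·94)/(10 − 0.058·94) = 32900/379 ≈ 86.807
S = 1000/(32900/379) − 10 = 500/329 in ≈ 1.520 in
Initial abstraction Ia = S/5 = (500/329)/5 = 100/329 ≈ 0.304 in
Since P=9.500 > Ia=0.304: effective rainfall P−Ia = 6051/658 in
Q: (6051/658)² ÷ (7051/658) = 36614601/4639558 in (≈ 7.892 in)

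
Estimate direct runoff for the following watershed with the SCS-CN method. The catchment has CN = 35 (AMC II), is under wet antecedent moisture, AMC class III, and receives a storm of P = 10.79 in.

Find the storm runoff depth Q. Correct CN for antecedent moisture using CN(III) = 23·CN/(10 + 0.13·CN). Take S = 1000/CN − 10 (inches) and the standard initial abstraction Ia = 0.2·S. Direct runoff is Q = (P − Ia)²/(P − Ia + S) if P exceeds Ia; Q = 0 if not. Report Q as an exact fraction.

Q = 1678530997/343944300 in ≈ 4.880 in

CN(III) from CN(II)=35: (23·35)/(10 + 0.13·35) = 16100/291 ≈ 55.326
Max retention: S = 1000/(16100/291) − 10 = 1300/161 in (≈ 8.075 in)
Ia = 0.2·(1300/161) = 260/161 in ≈ 1.615 in
Since P=10.790 > Ia=1.615: effective rainfall P−Ia = 147719/16100 in
Runoff Q = (P−Ia)²/(P−Ia+S) = (9.175)²/(9.175+8.075) = 1678530997/343944300 ≈ 4.880 in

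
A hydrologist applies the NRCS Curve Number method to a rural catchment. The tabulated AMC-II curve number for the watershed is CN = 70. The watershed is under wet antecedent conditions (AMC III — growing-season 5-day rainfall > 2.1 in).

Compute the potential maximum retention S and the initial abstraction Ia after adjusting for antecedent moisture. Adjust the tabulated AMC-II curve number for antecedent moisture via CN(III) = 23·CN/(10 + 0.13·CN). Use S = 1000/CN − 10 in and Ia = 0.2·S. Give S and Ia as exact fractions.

Adjust CN=70 to AMC III: 23·70/(10 + 0.13·70) → 1610 ÷ (191/10) = 16100/191 ≈ 84.293
Max retention: S = 1000/(16100/191) − 10 = 300/161 in (≈ 1.863 in)
Ia = 0.2·(300/161) = 60/161 in ≈ 0.373 in

S = 300/161 in ≈ 1.863 in; Ia = 60/161 in ≈ 0.373 in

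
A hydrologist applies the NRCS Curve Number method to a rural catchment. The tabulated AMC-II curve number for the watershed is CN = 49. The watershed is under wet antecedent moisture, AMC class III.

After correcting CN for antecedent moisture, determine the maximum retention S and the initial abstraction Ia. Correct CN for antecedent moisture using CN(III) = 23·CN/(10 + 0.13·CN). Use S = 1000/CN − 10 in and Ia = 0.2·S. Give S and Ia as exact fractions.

S = 5100/1127 in ≈ 4.525 in; Ia = 1020/1127 in ≈ 0.905 in

Wet (AMC III): CN(III) = 23·49/(10 + 0.13·49) = 1127/(1637/100) = 112700/1637 ≈ 68.845
S = 1000/(112700/1637) − 10 = 5100/1127 in ≈ 4.525 in
Ia = 0.2·(5100/1127) = 1020/1127 in ≈ 0.905 in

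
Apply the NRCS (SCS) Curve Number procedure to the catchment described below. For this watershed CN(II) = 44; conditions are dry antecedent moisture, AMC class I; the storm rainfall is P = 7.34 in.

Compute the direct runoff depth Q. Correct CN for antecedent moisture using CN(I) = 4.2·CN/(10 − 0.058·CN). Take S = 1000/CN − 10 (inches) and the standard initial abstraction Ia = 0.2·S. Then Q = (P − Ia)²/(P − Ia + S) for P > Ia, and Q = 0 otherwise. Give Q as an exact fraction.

Q = 4456321/85983150 in ≈ 0.052 in

Adjust CN=44 to AMC I: 4.2·44/(10 − 0.058·44) → (924/5) ÷ (931/125) = 3300/133 ≈ 24.812
S = 1000/(3300/133) − 10 = 1000/33 in ≈ 30.303 in
Ia = 0.2S: 0.2·30.303 = 6.061 in (exactly 200/33)
Since P=7.340 > Ia=6.061: effective rainfall P−Ia = 2111/1650 in
Q: (2111/1650)² ÷ (52111/1650) = 4456321/85983150 in (≈ 0.052 in)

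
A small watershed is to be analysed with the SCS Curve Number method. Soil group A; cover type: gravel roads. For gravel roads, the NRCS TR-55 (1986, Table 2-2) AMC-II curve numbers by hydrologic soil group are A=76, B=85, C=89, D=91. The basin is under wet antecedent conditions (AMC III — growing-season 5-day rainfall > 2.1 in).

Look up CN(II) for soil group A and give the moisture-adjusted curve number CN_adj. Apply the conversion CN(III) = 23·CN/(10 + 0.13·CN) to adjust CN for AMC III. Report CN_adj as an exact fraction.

NRCS table: gravel roads, soil group A → CN(II) = 76
Adjust CN=76 to AMC III: 23·76/(10 + 0.13·76) → 1748 ÷ (497/25) = 43700/497 ≈ 87.928

CN_adj = 43700/497 ≈ 87.928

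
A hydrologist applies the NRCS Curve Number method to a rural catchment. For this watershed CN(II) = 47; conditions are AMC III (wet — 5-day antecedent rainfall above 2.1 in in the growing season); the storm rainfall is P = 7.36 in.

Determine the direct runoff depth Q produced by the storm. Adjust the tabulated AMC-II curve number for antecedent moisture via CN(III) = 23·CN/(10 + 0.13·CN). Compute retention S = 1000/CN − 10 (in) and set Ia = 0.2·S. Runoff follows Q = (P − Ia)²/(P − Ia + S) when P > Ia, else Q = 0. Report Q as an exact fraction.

Q = 3715392402/1030003825 in ≈ 3.607 in

Adjust CN=47 to AMC III: 23·47/(10 + 0.13·47) → 1081 ÷ (1611/100) = 108100/1611 ≈ 67.101
Retention S: 1000/CN − 10 with CN=67.101 → S = 5300/1081 ≈ 4.903 in
Ia = 0.2·(5300/1081) = 1060/1081 in ≈ 0.981 in
P − Ia = 7.360 − 0.981 = 172404/27025 ≈ 6.379 in (> 0, runoff occurs)
Q: (172404/27025)² ÷ (304904/27025) = 3715392402/1030003825 in (≈ 3.607 in)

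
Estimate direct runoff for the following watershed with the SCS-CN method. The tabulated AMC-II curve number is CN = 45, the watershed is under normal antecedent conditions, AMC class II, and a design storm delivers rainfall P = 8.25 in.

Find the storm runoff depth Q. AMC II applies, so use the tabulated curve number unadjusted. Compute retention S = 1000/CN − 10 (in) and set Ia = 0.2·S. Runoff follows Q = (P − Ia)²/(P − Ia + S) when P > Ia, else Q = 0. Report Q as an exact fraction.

CN(II) = 45; AMC II needs no correction.
Retention S: 1000/CN − 10 with CN=45.000 → S = 110/9 ≈ 12.222 in
Ia = 0.2·(110/9) = 22/9 in ≈ 2.444 in
Excess rainfall: 8.250 − 2.444 = 5.806 in; P > Ia so Q > 0
Q: (209/36)² ÷ (649/36) = 3971/2124 in (≈ 1.870 in)

Q = 3971/2124 in ≈ 1.870 in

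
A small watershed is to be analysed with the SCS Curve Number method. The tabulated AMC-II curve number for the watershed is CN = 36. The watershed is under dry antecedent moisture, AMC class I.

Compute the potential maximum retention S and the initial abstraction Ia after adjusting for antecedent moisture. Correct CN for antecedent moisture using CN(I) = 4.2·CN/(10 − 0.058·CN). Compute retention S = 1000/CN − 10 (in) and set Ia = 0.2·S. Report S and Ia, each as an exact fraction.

S = 8000/189 in ≈ 42.328 in; Ia = 1600/189 in ≈ 8.466 in

Dry (AMC I): CN(I) = 4.2·36/(10 − 0.058·36) = (756/5)/(989/125) = 18900/989 ≈ 19.110
S = 1000/(18900/989) − 10 = 8000/189 in ≈ 42.328 in
Ia = 0.2·(8000/189) = 1600/189 in ≈ 8.466 in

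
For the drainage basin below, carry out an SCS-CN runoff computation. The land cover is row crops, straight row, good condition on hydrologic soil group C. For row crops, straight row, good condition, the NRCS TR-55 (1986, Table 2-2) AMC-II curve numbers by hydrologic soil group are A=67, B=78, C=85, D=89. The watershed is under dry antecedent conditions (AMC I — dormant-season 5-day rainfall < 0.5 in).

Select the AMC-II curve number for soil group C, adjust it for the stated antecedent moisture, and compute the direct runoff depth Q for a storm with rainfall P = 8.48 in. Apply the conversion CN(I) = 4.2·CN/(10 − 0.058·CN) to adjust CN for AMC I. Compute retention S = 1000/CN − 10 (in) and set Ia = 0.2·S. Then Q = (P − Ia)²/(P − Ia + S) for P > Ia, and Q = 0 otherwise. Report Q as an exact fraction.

NRCS table: row crops, straight row, good condition, soil group C → CN(II) = 85
Dry (AMC I): CN(I) = 4.2·85/(10 − 0.058·85) = 357/(507/100) = 11900/169 ≈ 70.414
S = 1000/(11900/169) − 10 = 500/119 in ≈ 4.202 in
Ia = 0.2S: 0.2·4.202 = 0.840 in (exactly 100/119)
Since P=8.480 > Ia=0.840: effective rainfall P−Ia = 22728/2975 in
Q = (22728/2975)²/((22728/2975) + 500/119) = (516561984/8850625)/(35228/2975) = 129140496/26200825 in ≈ 4.929 in

Q = 129140496/26200825 in ≈ 4.929 in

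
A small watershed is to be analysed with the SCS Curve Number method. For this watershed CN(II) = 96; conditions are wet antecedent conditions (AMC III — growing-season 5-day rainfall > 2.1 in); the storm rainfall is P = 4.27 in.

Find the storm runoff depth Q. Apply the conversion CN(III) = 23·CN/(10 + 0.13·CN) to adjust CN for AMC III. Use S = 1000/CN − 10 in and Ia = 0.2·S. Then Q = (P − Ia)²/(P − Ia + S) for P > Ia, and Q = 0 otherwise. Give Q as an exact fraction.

Wet (AMC III): CN(III) = 23·96/(10 + 0.13·96) = 2208/(562/25) = 27600/281 ≈ 98.221
Retention S: 1000/CN − 10 with CN=98.221 → S = 25/138 ≈ 0.181 in
Initial abstraction Ia = S/5 = (25/138)/5 = 5/138 ≈ 0.036 in
P − Ia = 4.270 − 0.036 = 29213/6900 ≈ 4.234 in (> 0, runoff occurs)
Runoff Q = (P−Ia)²/(P−Ia+S) = (4.234)²/(4.234+0.181) = 853399369/210194700 ≈ 4.060 in

Q = 853399369/210194700 in ≈ 4.060 in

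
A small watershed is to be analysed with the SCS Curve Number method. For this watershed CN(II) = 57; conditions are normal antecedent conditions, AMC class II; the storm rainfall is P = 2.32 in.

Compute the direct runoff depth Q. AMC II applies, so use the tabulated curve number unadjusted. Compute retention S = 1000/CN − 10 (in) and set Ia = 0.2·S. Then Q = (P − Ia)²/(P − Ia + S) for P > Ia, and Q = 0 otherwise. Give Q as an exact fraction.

AMC II — tabulated CN = 57 applies directly.
Max retention: S = 1000/57 − 10 = 430/57 in (≈ 7.544 in)
Ia = 0.2·(430/57) = 86/57 in ≈ 1.509 in
Since P=2.320 > Ia=1.509: effective rainfall P−Ia = 1156/1425 in
Runoff Q = (P−Ia)²/(P−Ia+S) = (0.811)²/(0.811+7.544) = 668168/8483025 ≈ 0.079 in

Q = 668168/8483025 in ≈ 0.079 in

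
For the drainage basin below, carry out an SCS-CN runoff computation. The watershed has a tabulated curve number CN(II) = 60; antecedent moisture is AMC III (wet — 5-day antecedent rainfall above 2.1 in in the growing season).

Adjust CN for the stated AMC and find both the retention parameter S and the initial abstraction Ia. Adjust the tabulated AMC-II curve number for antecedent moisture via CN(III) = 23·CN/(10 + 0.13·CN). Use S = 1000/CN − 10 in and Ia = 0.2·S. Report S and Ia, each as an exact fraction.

S = 200/69 in ≈ 2.899 in; Ia = 40/69 in ≈ 0.580 in

CN(III) from CN(II)=60: (23·60)/(10 + 0.13·60) = 6900/89 ≈ 77.528
Retention S: 1000/CN − 10 with CN=77.528 → S = 200/69 ≈ 2.899 in
Initial abstraction Ia = S/5 = (200/69)/5 = 40/69 ≈ 0.580 in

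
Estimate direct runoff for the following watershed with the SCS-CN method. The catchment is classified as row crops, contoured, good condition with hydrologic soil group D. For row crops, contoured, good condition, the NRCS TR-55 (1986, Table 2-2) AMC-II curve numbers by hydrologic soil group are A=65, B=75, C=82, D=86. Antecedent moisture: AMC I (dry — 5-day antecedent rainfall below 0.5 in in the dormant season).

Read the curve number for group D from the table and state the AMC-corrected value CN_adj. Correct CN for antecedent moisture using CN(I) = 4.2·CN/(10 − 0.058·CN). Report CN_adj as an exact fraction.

NRCS table: row crops, contoured, good condition, soil group D → CN(II) = 86
Adjust CN=86 to AMC I: 4.2·86/(10 − 0.058·86) → (1806/5) ÷ (1253/250) = 12900/179 ≈ 72.067

CN_adj = 12900/179 ≈ 72.067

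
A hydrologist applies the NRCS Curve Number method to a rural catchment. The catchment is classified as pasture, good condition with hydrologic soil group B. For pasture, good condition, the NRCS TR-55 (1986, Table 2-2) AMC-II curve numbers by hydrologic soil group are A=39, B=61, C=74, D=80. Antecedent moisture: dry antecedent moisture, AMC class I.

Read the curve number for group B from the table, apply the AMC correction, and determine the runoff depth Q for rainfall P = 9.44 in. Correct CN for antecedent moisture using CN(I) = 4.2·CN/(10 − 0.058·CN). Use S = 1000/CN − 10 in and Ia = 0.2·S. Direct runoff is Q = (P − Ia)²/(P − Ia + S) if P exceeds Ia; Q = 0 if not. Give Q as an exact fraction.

NRCS table: pasture, good condition, soil group B → CN(II) = 61
Dry (AMC I): CN(I) = 4.2·61/(10 − 0.058·61) = (1281/5)/(3231/500) = 42700/1077 ≈ 39.647
S = 1000/(42700/1077) − 10 = 6500/427 in ≈ 15.222 in
Ia = 0.2·(6500/427) = 1300/427 in ≈ 3.044 in
Excess rainfall: 9.440 − 3.044 = 6.396 in; P > Ia so Q > 0
Q: (68272/10675)² ÷ (230772/10675) = 1165266496/615872775 in (≈ 1.892 in)

Q = 1165266496/615872775 in ≈ 1.892 in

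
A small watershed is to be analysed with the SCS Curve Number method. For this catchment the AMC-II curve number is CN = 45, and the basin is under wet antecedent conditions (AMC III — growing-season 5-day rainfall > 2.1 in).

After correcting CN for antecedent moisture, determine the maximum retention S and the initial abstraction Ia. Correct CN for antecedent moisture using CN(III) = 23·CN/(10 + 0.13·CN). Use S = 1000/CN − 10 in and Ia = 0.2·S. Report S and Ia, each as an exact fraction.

S = 1100/207 in ≈ 5.314 in; Ia = 220/207 in ≈ 1.063 in

Wet (AMC III): CN(III) = 23·45/(10 + 0.13·45) = 1035/(317/20) = 20700/317 ≈ 65.300
Retention S: 1000/CN − 10 with CN=65.300 → S = 1100/207 ≈ 5.314 in
Ia = 0.2S: 0.2·5.314 = 1.063 in (exactly 220/207)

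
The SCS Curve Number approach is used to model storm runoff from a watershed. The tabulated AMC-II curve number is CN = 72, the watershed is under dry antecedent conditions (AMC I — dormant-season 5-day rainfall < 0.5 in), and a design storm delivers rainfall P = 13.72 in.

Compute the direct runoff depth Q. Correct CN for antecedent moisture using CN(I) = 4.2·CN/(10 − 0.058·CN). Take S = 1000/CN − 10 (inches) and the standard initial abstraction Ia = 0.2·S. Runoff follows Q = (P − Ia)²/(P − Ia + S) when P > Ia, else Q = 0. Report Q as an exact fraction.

Q = 64176121/9626175 in ≈ 6.667 in

Adjust CN=72 to AMC I: 4.2·72/(10 − 0.058·72) → (1512/5) ÷ (728/125) = 675/13 ≈ 51.923
S = 1000/(675/13) − 10 = 250/27 in ≈ 9.259 in
Ia = 0.2·(250/27) = 50/27 in ≈ 1.852 in
Since P=13.720 > Ia=1.852: effective rainfall P−Ia = 8011/675 in
Q: (8011/675)² ÷ (14261/675) = 64176121/9626175 in (≈ 6.667 in)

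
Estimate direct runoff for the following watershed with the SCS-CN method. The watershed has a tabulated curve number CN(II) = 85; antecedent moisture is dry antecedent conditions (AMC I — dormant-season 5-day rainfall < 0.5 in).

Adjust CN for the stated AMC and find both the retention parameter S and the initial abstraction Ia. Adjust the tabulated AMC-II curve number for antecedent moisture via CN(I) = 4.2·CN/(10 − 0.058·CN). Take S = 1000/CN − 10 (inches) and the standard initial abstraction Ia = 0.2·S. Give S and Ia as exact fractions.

S = 500/119 in ≈ 4.202 in; Ia = 100/119 in ≈ 0.840 in

Dry (AMC I): CN(I) = 4.2·85/(10 − 0.058·85) = 357/(507/100) = 11900/169 ≈ 70.414
Retention S: 1000/CN − 10 with CN=70.414 → S = 500/119 ≈ 4.202 in
Ia = 0.2·(500/119) = 100/119 in ≈ 0.840 in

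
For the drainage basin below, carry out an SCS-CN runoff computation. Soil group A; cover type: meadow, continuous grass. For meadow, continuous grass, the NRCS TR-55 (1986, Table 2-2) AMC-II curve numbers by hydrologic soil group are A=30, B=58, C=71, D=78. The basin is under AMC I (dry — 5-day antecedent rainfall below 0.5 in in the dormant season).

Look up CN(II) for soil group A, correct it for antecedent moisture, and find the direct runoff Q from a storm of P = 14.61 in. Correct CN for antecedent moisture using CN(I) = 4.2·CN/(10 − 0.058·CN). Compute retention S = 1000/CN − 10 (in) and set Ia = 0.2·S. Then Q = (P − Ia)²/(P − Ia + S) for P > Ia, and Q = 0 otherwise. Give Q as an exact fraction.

Q = 9916201/47834100 in ≈ 0.207 in

NRCS table: meadow, continuous grass, soil group A → CN(II) = 30
CN(I) from CN(II)=30: (4.2·30)/(10 − 0.058·30) = 900/59 ≈ 15.254
Retention S: 1000/CN − 10 with CN=15.254 → S = 500/9 ≈ 55.556 in
Initial abstraction Ia = S/5 = (500/9)/5 = 100/9 ≈ 11.111 in
P − Ia = 14.610 − 11.111 = 3149/900 ≈ 3.499 in (> 0, runoff occurs)
Runoff Q = (P−Ia)²/(P−Ia+S) = (3.499)²/(3.499+55.556) = 9916201/47834100 ≈ 0.207 in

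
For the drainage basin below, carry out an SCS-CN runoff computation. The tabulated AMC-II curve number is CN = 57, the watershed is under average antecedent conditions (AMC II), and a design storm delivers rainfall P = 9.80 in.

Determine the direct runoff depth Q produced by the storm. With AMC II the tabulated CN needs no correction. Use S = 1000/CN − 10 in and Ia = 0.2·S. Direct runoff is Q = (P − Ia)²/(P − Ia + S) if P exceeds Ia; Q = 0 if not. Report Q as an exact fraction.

AMC II — tabulated CN = 57 applies directly.
Retention S: 1000/CN − 10 with CN=57.000 → S = 430/57 ≈ 7.544 in
Initial abstraction Ia = S/5 = (430/57)/5 = 86/57 ≈ 1.509 in
Excess rainfall: 9.800 − 1.509 = 8.291 in; P > Ia so Q > 0
Q: (2363/285)² ÷ (4513/285) = 5583769/1286205 in (≈ 4.341 in)

Q = 5583769/1286205 in ≈ 4.341 in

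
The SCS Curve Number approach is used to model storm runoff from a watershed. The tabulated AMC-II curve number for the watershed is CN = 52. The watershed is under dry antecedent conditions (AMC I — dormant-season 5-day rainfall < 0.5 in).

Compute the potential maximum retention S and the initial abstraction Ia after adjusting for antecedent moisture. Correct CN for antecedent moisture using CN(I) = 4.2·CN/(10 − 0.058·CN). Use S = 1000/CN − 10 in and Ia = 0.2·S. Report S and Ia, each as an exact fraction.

CN(I) from CN(II)=52: (4.2·52)/(10 − 0.058·52) = 9100/291 ≈ 31.271
Retention S: 1000/CN − 10 with CN=31.271 → S = 2000/91 ≈ 21.978 in
Ia = 0.2·(2000/91) = 400/91 in ≈ 4.396 in

S = 2000/91 in ≈ 21.978 in; Ia = 400/91 in ≈ 4.396 in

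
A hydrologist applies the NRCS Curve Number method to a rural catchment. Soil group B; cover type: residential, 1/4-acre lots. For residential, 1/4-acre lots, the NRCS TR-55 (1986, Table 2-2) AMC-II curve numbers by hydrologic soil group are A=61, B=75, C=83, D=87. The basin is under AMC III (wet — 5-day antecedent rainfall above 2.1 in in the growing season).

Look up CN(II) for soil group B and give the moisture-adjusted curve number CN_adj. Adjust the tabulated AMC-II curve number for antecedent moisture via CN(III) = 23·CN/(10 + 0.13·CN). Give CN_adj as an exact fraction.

CN_adj = 6900/79 ≈ 87.342

NRCS table: residential, 1/4-acre lots, soil group B → CN(II) = 75
CN(III) from CN(II)=75: (23·75)/(10 + 0.13·75) = 6900/79 ≈ 87.342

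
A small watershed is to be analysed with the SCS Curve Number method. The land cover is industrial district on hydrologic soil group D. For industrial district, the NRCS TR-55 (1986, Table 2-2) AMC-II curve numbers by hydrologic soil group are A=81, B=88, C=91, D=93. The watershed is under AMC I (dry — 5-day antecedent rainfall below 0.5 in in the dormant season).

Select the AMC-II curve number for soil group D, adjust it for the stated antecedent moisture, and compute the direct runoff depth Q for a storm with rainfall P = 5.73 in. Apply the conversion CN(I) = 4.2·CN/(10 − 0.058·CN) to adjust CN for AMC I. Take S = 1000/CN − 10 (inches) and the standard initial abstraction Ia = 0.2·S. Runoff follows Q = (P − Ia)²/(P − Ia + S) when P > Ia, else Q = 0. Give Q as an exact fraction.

NRCS table: industrial district, soil group D → CN(II) = 93
Adjust CN=93 to AMC I: 4.2·93/(10 − 0.058·93) → (1953/5) ÷ (2303/500) = 27900/329 ≈ 84.802
S = 1000/(27900/329) − 10 = 500/279 in ≈ 1.792 in
Ia = 0.2S: 0.2·1.792 = 0.358 in (exactly 100/279)
Excess rainfall: 5.730 − 0.358 = 5.372 in; P > Ia so Q > 0
Q: (149867/27900)² ÷ (199867/27900) = 22460117689/5576289300 in (≈ 4.028 in)

Q = 22460117689/5576289300 in ≈ 4.028 in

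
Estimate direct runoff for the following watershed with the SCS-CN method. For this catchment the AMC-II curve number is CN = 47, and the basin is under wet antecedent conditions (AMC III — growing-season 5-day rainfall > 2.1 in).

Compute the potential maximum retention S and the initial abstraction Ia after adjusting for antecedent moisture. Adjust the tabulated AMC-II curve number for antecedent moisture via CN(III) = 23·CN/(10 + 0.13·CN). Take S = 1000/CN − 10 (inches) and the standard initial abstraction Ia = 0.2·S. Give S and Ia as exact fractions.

CN(III) from CN(II)=47: (23·47)/(10 + 0.13·47) = 108100/1611 ≈ 67.101
Retention S: 1000/CN − 10 with CN=67.101 → S = 5300/1081 ≈ 4.903 in
Ia = 0.2·(5300/1081) = 1060/1081 in ≈ 0.981 in

S = 5300/1081 in ≈ 4.903 in; Ia = 1060/1081 in ≈ 0.981 in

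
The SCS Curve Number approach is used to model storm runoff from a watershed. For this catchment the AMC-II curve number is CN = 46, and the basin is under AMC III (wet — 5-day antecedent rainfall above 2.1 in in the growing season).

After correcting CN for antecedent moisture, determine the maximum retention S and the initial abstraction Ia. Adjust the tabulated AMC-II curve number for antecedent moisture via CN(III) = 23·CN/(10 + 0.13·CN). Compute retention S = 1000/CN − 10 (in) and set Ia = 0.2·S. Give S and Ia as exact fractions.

S = 2700/529 in ≈ 5.104 in; Ia = 540/529 in ≈ 1.021 in

CN(III) from CN(II)=46: (23·46)/(10 + 0.13·46) = 52900/799 ≈ 66.208
Max retention: S = 1000/(52900/799) − 10 = 2700/529 in (≈ 5.104 in)
Ia = 0.2S: 0.2·5.104 = 1.021 in (exactly 540/529)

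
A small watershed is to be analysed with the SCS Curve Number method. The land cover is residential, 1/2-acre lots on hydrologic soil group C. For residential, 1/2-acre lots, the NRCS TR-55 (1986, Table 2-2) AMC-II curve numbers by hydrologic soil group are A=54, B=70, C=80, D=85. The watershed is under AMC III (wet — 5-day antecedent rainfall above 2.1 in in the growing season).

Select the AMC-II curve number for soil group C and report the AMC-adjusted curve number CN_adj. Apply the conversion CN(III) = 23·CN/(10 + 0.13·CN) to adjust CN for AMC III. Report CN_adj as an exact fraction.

CN_adj = 4600/51 ≈ 90.196

NRCS table: residential, 1/2-acre lots, soil group C → CN(II) = 80
Wet (AMC III): CN(III) = 23·80/(10 + 0.13·80) = 1840/(102/5) = 4600/51 ≈ 90.196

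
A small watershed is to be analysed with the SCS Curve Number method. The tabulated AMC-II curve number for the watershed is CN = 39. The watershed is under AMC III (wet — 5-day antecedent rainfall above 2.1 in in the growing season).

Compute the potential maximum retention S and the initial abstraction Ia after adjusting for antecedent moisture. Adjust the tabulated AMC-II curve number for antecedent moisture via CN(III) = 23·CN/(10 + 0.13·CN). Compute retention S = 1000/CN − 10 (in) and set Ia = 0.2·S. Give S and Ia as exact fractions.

S = 6100/897 in ≈ 6.800 in; Ia = 1220/897 in ≈ 1.360 in

CN(III) from CN(II)=39: (23·39)/(10 + 0.13·39) = 89700/1507 ≈ 59.522
S = 1000/(89700/1507) − 10 = 6100/897 in ≈ 6.800 in
Initial abstraction Ia = S/5 = (6100/897)/5 = 1220/897 ≈ 1.360 in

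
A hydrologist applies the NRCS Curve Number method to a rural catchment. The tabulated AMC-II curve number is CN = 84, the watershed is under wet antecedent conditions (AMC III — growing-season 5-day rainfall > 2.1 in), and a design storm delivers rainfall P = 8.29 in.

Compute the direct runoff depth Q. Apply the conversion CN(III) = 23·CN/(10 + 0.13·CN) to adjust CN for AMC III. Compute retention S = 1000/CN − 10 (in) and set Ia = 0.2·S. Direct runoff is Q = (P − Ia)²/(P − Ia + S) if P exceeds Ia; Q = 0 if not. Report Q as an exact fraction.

CN(III) from CN(II)=84: (23·84)/(10 + 0.13·84) = 48300/523 ≈ 92.352
Retention S: 1000/CN − 10 with CN=92.352 → S = 400/483 ≈ 0.828 in
Ia = 0.2·(400/483) = 80/483 in ≈ 0.166 in
Since P=8.290 > Ia=0.166: effective rainfall P−Ia = 392407/48300 in
Q: (392407/48300)² ÷ (432407/48300) = 153983253649/20885258100 in (≈ 7.373 in)

Q = 153983253649/20885258100 in ≈ 7.373 in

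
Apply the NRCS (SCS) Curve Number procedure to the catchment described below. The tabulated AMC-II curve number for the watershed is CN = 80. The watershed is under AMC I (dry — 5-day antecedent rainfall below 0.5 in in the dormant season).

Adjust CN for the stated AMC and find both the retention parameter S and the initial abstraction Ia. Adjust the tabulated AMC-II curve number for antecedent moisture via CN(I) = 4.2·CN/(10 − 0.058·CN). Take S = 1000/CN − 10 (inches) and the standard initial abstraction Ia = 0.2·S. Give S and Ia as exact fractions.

S = 125/21 in ≈ 5.952 in; Ia = 25/21 in ≈ 1.190 in

CN(I) from CN(II)=80: (4.2·80)/(10 − 0.058·80) = 4200/67 ≈ 62.687
Retention S: 1000/CN − 10 with CN=62.687 → S = 125/21 ≈ 5.952 in
Ia = 0.2S: 0.2·5.952 = 1.190 in (exactly 25/21)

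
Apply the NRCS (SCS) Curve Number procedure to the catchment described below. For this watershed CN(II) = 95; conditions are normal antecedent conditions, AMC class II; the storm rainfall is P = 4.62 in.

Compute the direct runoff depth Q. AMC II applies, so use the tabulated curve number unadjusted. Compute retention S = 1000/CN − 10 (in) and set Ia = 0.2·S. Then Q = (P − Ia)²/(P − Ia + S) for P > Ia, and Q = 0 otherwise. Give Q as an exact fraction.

CN(II) = 95; AMC II needs no correction.
Max retention: S = 1000/95 − 10 = 10/19 in (≈ 0.526 in)
Ia = 0.2S: 0.2·0.526 = 0.105 in (exactly 2/19)
P − Ia = 4.620 − 0.105 = 4289/950 ≈ 4.515 in (> 0, runoff occurs)
Runoff Q = (P−Ia)²/(P−Ia+S) = (4.515)²/(4.515+0.526) = 18395521/4549550 ≈ 4.043 in

Q = 18395521/4549550 in ≈ 4.043 in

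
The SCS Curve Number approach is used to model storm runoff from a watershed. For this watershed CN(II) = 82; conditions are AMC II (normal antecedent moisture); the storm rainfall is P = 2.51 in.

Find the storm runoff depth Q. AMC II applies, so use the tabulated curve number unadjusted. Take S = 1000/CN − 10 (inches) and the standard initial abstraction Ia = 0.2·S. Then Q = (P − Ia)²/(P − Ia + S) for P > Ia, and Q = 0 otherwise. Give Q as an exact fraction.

Q = 72097081/71713100 in ≈ 1.005 in

CN(II) = 82; AMC II needs no correction.
Max retention: S = 1000/82 − 10 = 90/41 in (≈ 2.195 in)
Ia = 0.2·(90/41) = 18/41 in ≈ 0.439 in
Excess rainfall: 2.510 − 0.439 = 2.071 in; P > Ia so Q > 0
Q = (8491/4100)²/((8491/4100) + 90/41) = (72097081/16810000)/(17491/4100) = 72097081/71713100 in ≈ 1.005 in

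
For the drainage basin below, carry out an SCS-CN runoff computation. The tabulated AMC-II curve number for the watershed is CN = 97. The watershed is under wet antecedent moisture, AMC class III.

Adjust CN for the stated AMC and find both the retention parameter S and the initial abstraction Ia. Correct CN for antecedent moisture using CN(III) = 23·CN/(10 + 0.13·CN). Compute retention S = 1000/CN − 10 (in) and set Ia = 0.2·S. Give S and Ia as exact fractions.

S = 300/2231 in ≈ 0.134 in; Ia = 60/2231 in ≈ 0.027 in

Wet (AMC III): CN(III) = 23·97/(10 + 0.13·97) = 2231/(2261/100) = 223100/2261 ≈ 98.673
Retention S: 1000/CN − 10 with CN=98.673 → S = 300/2231 ≈ 0.134 in
Ia = 0.2·(300/2231) = 60/2231 in ≈ 0.027 in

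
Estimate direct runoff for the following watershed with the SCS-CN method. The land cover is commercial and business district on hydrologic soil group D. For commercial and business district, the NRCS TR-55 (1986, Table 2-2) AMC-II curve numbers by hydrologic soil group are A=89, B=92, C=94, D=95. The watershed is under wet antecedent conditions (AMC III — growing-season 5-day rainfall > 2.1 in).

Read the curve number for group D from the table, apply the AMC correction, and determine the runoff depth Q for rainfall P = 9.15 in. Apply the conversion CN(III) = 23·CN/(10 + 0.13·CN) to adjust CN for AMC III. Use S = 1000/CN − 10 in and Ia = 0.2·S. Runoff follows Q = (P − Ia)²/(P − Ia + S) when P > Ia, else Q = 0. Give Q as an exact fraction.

Q = 6331544041/712930540 in ≈ 8.881 in

NRCS table: commercial and business district, soil group D → CN(II) = 95
CN(III) from CN(II)=95: (23·95)/(10 + 0.13·95) = 43700/447 ≈ 97.763
Max retention: S = 1000/(43700/447) − 10 = 100/437 in (≈ 0.229 in)
Ia = 0.2S: 0.2·0.229 = 0.046 in (exactly 20/437)
P − Ia = 9.150 − 0.046 = 79571/8740 ≈ 9.104 in (> 0, runoff occurs)
Q: (79571/8740)² ÷ (81571/8740) = 6331544041/712930540 in (≈ 8.881 in)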